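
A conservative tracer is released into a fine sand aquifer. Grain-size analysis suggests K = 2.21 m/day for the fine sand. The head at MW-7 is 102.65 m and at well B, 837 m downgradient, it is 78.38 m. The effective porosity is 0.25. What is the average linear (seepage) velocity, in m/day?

Hydraulic gradient i = (102.65 − 78.38) / 837 = 24.27 / 837 = 0.02900.
Darcy flux q = K · i = 2.210 × 0.02900 = 0.06408 m/day.
Seepage velocity v = q / n_e = 0.06408 / 0.25 = 0.2563 m/day.

0.256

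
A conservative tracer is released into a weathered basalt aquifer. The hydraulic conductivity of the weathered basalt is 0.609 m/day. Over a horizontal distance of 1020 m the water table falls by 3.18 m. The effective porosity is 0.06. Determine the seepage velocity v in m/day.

Hydraulic gradient i = Δh / L = 3.18 / 1020 = 0.003118.
Darcy flux q = K · i = 0.6090 × 0.003118 = 0.001899 m/day.
Seepage velocity v = q / n_e = 0.001899 / 0.06 = 0.03164 m/day.

0.0316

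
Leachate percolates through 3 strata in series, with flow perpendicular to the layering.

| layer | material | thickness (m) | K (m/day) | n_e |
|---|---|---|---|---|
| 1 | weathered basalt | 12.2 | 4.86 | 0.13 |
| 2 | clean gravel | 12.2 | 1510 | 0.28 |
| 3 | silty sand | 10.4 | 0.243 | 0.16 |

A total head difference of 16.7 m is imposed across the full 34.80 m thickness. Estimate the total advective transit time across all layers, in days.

18.1

With flow normal to the layers, continuity requires the same specific discharge q through every layer.
Σ(b_i/K_i) = 12.2/4.86 + 12.2/1510 + 10.4/0.243 = 45.32 d.
q = Δh / Σ(b_i/K_i) = 16.7 / 45.32 = 0.3685 m/day.
In each layer the seepage velocity is v_i = q/n_i, so the layer transit time is t_i = b_i·n_i / q:
  layer 1 (weathered basalt): t_1 = 12.2 × 0.13 / 0.3685 = 4.304 d
  layer 2 (clean gravel): t_2 = 12.2 × 0.28 / 0.3685 = 9.270 d
  layer 3 (silty sand): t_3 = 10.4 × 0.16 / 0.3685 = 4.515 d
Total t = Σ t_i = 18.09 days.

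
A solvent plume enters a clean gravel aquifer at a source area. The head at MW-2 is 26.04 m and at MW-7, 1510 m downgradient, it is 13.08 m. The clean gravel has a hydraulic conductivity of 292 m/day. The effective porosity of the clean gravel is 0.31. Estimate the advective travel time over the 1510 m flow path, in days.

187

Hydraulic gradient i = (26.04 − 13.08) / 1510 = 12.96 / 1510 = 0.008583.
Darcy flux q = K · i = 292.0 × 0.008583 = 2.506 m/day.
Seepage velocity v = q / n_e = 2.506 / 0.31 = 8.084 m/day.
Travel time t = L / v = 1510 / 8.084 = 186.8 days.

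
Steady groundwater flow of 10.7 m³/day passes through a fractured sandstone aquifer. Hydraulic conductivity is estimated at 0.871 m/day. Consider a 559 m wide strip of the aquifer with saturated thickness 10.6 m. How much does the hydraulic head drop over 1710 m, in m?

3.55

Cross-sectional area A = 559 × 10.6 = 5925 m².
From Q = K·A·i, i = Q / (K·A) = 10.7 / (0.8710 × 5925) = 0.002073.
Head loss Δh = i · L = 0.002073 × 1710 = 3.545 m.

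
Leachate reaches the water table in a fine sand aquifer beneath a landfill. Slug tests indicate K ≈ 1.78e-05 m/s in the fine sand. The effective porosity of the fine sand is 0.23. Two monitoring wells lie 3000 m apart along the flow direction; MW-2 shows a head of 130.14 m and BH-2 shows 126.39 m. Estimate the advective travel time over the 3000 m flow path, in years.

Convert K: 1.78e-05 m/s × 86400 = 1.538 m/day.
Hydraulic gradient i = (130.14 − 126.39) / 3000 = 3.75 / 3000 = 0.001250.
Darcy flux q = K · i = 1.538 × 0.001250 = 0.001922 m/day.
Seepage velocity v = q / n_e = 0.001922 / 0.23 = 0.008358 m/day.
Travel time t = L / v = 3000 / 0.008358 = 3.589e+05 days = 982.7 years.

983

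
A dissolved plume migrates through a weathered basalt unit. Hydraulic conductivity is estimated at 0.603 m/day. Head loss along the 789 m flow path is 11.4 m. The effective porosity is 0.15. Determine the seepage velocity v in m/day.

Hydraulic gradient i = Δh / L = 11.4 / 789 = 0.01445.
Darcy flux q = K · i = 0.6030 × 0.01445 = 0.008713 m/day.
Seepage velocity v = q / n_e = 0.008713 / 0.15 = 0.05808 m/day.

0.0581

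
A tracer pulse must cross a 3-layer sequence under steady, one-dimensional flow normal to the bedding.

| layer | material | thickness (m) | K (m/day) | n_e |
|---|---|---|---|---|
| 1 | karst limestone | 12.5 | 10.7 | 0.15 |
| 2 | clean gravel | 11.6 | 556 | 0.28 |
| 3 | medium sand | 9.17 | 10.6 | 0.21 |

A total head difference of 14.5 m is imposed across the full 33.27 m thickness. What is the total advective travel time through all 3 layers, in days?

0.999

With flow normal to the layers, continuity requires the same specific discharge q through every layer.
Σ(b_i/K_i) = 12.5/10.7 + 11.6/556 + 9.17/10.6 = 2.054 d.
q = Δh / Σ(b_i/K_i) = 14.5 / 2.054 = 7.059 m/day.
In each layer the seepage velocity is v_i = q/n_i, so the layer transit time is t_i = b_i·n_i / q:
  layer 1 (karst limestone): t_1 = 12.5 × 0.15 / 7.059 = 0.2656 d
  layer 2 (clean gravel): t_2 = 11.6 × 0.28 / 7.059 = 0.4601 d
  layer 3 (medium sand): t_3 = 9.17 × 0.21 / 7.059 = 0.2728 d
Total t = Σ t_i = 0.9986 days.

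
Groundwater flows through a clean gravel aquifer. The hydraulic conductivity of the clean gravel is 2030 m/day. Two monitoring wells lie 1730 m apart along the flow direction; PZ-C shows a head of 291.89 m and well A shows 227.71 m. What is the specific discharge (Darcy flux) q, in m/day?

75.3

Hydraulic gradient i = (291.89 − 227.71) / 1730 = 64.18 / 1730 = 0.03710.
Specific discharge q = K · i = 2030 × 0.03710 = 75.31 m/day.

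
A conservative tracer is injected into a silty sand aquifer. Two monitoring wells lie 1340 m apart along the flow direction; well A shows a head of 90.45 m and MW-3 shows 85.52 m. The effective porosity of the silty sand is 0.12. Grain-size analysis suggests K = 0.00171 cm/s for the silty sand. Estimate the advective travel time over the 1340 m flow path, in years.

81.0

Convert K: 0.00171 cm/s × 864 = 1.477 m/day.
Hydraulic gradient i = (90.45 − 85.52) / 1340 = 4.93 / 1340 = 0.003679.
Darcy flux q = K · i = 1.477 × 0.003679 = 0.005436 m/day.
Seepage velocity v = q / n_e = 0.005436 / 0.12 = 0.04530 m/day.
Travel time t = L / v = 1340 / 0.04530 = 29582 days = 80.99 years.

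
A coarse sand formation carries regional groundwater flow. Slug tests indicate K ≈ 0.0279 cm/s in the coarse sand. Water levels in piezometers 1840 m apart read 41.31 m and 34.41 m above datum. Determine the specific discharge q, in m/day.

Convert K: 0.0279 cm/s × 864 = 24.11 m/day.
Hydraulic gradient i = (41.31 − 34.41) / 1840 = 6.9 / 1840 = 0.003750.
Specific discharge q = K · i = 24.11 × 0.003750 = 0.09040 m/day.

0.0904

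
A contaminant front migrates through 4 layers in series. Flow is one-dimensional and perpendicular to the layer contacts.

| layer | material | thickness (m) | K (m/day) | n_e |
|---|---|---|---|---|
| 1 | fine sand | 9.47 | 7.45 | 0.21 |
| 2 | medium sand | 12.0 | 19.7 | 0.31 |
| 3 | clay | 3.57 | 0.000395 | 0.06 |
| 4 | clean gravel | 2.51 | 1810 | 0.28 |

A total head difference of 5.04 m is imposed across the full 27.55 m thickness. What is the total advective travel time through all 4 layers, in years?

With flow normal to the layers, continuity requires the same specific discharge q through every layer.
Σ(b_i/K_i) = 9.47/7.45 + 12.0/19.7 + 3.57/0.000395 + 2.51/1810 = 9040 d.
q = Δh / Σ(b_i/K_i) = 5.04 / 9040 = 0.0005575 m/day.
In each layer the seepage velocity is v_i = q/n_i, so the layer transit time is t_i = b_i·n_i / q:
  layer 1 (fine sand): t_1 = 9.47 × 0.21 / 0.0005575 = 3567 d
  layer 2 (medium sand): t_2 = 12.0 × 0.31 / 0.0005575 = 6672 d
  layer 3 (clay): t_3 = 3.57 × 0.06 / 0.0005575 = 384.2 d
  layer 4 (clean gravel): t_4 = 2.51 × 0.28 / 0.0005575 = 1261 d
Total t = Σ t_i = 11884 days = 32.54 years.

32.5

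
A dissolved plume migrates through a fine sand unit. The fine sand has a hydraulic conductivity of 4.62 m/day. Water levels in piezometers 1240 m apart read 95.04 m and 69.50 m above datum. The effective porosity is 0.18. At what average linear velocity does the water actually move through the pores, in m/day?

Hydraulic gradient i = (95.04 − 69.50) / 1240 = 25.54 / 1240 = 0.02060.
Darcy flux q = K · i = 4.620 × 0.02060 = 0.09516 m/day.
Seepage velocity v = q / n_e = 0.09516 / 0.18 = 0.5287 m/day.

0.529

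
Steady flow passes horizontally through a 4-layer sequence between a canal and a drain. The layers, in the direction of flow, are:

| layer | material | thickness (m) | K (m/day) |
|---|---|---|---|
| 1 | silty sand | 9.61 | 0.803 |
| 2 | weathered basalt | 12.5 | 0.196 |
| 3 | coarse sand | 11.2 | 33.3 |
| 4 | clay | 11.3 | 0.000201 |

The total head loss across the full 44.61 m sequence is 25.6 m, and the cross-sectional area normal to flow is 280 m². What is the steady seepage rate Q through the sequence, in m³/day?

Flow is perpendicular to layering, so the layers act in series and the equivalent K is the thickness-weighted harmonic mean.
Total thickness L = 9.61 + 12.5 + 11.2 + 11.3 = 44.61 m.
Σ(b_i/K_i) = 9.61/0.803 + 12.5/0.196 + 11.2/33.3 + 11.3/0.000201 = 56295 d.
K_eq = L / Σ(b_i/K_i) = 44.61 / 56295 = 0.0007924 m/day.
Q = K_eq · A · (Δh/L) = 0.0007924 × 280 × (25.6/44.61) = 0.1273 m³/day.

0.127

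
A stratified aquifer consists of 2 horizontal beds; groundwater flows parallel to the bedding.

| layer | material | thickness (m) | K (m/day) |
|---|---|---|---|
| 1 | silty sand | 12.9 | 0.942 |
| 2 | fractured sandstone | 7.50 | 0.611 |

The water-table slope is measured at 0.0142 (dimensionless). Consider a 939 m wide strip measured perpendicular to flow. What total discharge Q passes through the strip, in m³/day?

Flow is parallel to layering, so each bed carries its own Darcy discharge and the transmissivities add.
Σ(K_i·b_i) = 0.942×12.9 + 0.611×7.50 = 16.73 m²/day.
Hydraulic gradient i = 0.0142.
Q = Σ(K_i·b_i) · W · i = 16.73 × 939 × 0.01420 = 223.1 m³/day.

223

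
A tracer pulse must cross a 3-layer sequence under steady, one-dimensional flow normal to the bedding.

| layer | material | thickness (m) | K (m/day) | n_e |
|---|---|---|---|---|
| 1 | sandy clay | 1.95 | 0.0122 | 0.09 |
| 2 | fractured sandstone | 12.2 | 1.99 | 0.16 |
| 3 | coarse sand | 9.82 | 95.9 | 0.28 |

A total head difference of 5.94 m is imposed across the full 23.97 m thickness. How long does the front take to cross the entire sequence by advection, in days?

136

With flow normal to the layers, continuity requires the same specific discharge q through every layer.
Σ(b_i/K_i) = 1.95/0.0122 + 12.2/1.99 + 9.82/95.9 = 166.1 d.
q = Δh / Σ(b_i/K_i) = 5.94 / 166.1 = 0.03577 m/day.
In each layer the seepage velocity is v_i = q/n_i, so the layer transit time is t_i = b_i·n_i / q:
  layer 1 (sandy clay): t_1 = 1.95 × 0.09 / 0.03577 = 4.907 d
  layer 2 (fractured sandstone): t_2 = 12.2 × 0.16 / 0.03577 = 54.57 d
  layer 3 (coarse sand): t_3 = 9.82 × 0.28 / 0.03577 = 76.87 d
Total t = Σ t_i = 136.4 days.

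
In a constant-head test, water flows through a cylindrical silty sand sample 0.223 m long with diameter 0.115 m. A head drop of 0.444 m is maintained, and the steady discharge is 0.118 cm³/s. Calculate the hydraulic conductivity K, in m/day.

Cross-sectional area A = π·(d/2)² = π × (0.115/2)² = 0.01039 m².
Convert discharge: 0.118 cm³/s = 1.180e-07 m³/s.
Darcy's law rearranged: K = Q·L / (A·Δh) = 1.180e-07 × 0.223 / (0.01039 × 0.444) = 5.706e-06 m/s = 0.4930 m/day.

0.493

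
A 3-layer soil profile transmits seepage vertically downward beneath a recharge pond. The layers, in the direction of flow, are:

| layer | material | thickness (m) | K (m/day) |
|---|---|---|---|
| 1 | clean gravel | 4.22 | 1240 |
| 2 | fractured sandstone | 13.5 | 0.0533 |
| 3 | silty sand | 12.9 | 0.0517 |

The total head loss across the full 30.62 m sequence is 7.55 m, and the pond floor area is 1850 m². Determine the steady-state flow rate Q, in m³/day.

Flow is perpendicular to layering, so the layers act in series and the equivalent K is the thickness-weighted harmonic mean.
Total thickness L = 4.22 + 13.5 + 12.9 = 30.62 m.
Σ(b_i/K_i) = 4.22/1240 + 13.5/0.0533 + 12.9/0.0517 = 502.8 d.
K_eq = L / Σ(b_i/K_i) = 30.62 / 502.8 = 0.06090 m/day.
Q = K_eq · A · (Δh/L) = 0.06090 × 1850 × (7.55/30.62) = 27.78 m³/day.

27.8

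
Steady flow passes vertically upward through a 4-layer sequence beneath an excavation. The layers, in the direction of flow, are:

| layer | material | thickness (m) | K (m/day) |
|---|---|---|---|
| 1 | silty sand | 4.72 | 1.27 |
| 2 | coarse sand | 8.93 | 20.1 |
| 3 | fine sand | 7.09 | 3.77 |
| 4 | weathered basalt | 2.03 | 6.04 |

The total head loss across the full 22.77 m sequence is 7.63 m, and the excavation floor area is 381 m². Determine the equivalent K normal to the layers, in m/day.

3.57

Flow is perpendicular to layering, so the layers act in series and the equivalent K is the thickness-weighted harmonic mean.
Total thickness L = 4.72 + 8.93 + 7.09 + 2.03 = 22.77 m.
Σ(b_i/K_i) = 4.72/1.27 + 8.93/20.1 + 7.09/3.77 + 2.03/6.04 = 6.378 d.
K_eq = L / Σ(b_i/K_i) = 22.77 / 6.378 = 3.570 m/day.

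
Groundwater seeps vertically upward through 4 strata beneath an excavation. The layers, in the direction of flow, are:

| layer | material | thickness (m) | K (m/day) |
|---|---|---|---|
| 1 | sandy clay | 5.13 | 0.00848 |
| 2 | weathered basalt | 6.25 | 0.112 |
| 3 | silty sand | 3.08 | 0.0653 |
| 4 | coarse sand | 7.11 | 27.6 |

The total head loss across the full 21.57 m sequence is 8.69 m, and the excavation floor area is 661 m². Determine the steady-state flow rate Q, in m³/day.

Flow is perpendicular to layering, so the layers act in series and the equivalent K is the thickness-weighted harmonic mean.
Total thickness L = 5.13 + 6.25 + 3.08 + 7.11 = 21.57 m.
Σ(b_i/K_i) = 5.13/0.00848 + 6.25/0.112 + 3.08/0.0653 + 7.11/27.6 = 708.2 d.
K_eq = L / Σ(b_i/K_i) = 21.57 / 708.2 = 0.03046 m/day.
Q = K_eq · A · (Δh/L) = 0.03046 × 661 × (8.69/21.57) = 8.111 m³/day.

8.11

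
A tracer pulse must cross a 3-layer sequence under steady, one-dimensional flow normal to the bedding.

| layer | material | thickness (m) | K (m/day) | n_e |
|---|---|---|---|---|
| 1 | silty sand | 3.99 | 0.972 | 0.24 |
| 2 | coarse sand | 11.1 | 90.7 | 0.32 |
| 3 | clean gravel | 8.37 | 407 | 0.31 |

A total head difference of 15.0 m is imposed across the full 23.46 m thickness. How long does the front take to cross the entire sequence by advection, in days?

With flow normal to the layers, continuity requires the same specific discharge q through every layer.
Σ(b_i/K_i) = 3.99/0.972 + 11.1/90.7 + 8.37/407 = 4.248 d.
q = Δh / Σ(b_i/K_i) = 15.0 / 4.248 = 3.531 m/day.
In each layer the seepage velocity is v_i = q/n_i, so the layer transit time is t_i = b_i·n_i / q:
  layer 1 (silty sand): t_1 = 3.99 × 0.24 / 3.531 = 0.2712 d
  layer 2 (coarse sand): t_2 = 11.1 × 0.32 / 3.531 = 1.006 d
  layer 3 (clean gravel): t_3 = 8.37 × 0.31 / 3.531 = 0.7348 d
Total t = Σ t_i = 2.012 days.

2.01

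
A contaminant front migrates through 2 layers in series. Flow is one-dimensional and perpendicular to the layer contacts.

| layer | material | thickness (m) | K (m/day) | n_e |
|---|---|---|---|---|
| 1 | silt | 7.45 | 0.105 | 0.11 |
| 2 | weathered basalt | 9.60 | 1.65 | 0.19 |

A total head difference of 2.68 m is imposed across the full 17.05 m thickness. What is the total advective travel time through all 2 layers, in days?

75.7

With flow normal to the layers, continuity requires the same specific discharge q through every layer.
Σ(b_i/K_i) = 7.45/0.105 + 9.60/1.65 = 76.77 d.
q = Δh / Σ(b_i/K_i) = 2.68 / 76.77 = 0.03491 m/day.
In each layer the seepage velocity is v_i = q/n_i, so the layer transit time is t_i = b_i·n_i / q:
  layer 1 (silt): t_1 = 7.45 × 0.11 / 0.03491 = 23.48 d
  layer 2 (weathered basalt): t_2 = 9.60 × 0.19 / 0.03491 = 52.25 d
Total t = Σ t_i = 75.72 days.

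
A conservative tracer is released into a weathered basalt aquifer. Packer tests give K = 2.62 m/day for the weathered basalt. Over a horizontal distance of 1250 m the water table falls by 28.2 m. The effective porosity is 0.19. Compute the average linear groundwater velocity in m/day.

0.311

Hydraulic gradient i = Δh / L = 28.2 / 1250 = 0.02256.
Darcy flux q = K · i = 2.620 × 0.02256 = 0.05911 m/day.
Seepage velocity v = q / n_e = 0.05911 / 0.19 = 0.3111 m/day.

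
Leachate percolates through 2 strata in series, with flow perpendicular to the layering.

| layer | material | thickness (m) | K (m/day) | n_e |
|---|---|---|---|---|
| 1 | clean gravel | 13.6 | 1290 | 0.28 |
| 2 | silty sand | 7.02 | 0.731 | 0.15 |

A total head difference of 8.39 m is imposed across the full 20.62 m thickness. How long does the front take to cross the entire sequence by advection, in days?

With flow normal to the layers, continuity requires the same specific discharge q through every layer.
Σ(b_i/K_i) = 13.6/1290 + 7.02/0.731 = 9.614 d.
q = Δh / Σ(b_i/K_i) = 8.39 / 9.614 = 0.8727 m/day.
In each layer the seepage velocity is v_i = q/n_i, so the layer transit time is t_i = b_i·n_i / q:
  layer 1 (clean gravel): t_1 = 13.6 × 0.28 / 0.8727 = 4.363 d
  layer 2 (silty sand): t_2 = 7.02 × 0.15 / 0.8727 = 1.207 d
Total t = Σ t_i = 5.570 days.

5.57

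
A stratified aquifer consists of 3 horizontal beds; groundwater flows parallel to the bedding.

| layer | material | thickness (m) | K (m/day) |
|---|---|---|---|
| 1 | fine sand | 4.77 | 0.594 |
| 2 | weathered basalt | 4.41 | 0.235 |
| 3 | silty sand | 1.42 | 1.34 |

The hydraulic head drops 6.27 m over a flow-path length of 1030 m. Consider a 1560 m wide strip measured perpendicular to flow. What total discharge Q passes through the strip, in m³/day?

Flow is parallel to layering, so each bed carries its own Darcy discharge and the transmissivities add.
Σ(K_i·b_i) = 0.594×4.77 + 0.235×4.41 + 1.34×1.42 = 5.773 m²/day.
Hydraulic gradient i = Δh / L = 6.27 / 1030 = 0.006087.
Q = Σ(K_i·b_i) · W · i = 5.773 × 1560 × 0.006087 = 54.82 m³/day.

54.8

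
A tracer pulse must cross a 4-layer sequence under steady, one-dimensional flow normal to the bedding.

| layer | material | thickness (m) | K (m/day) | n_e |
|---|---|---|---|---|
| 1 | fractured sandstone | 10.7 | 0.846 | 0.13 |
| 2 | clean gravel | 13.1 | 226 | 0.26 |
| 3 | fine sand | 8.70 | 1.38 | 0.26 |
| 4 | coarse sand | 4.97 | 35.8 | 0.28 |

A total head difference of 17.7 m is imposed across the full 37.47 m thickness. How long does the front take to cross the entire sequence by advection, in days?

9.14

With flow normal to the layers, continuity requires the same specific discharge q through every layer.
Σ(b_i/K_i) = 10.7/0.846 + 13.1/226 + 8.70/1.38 + 4.97/35.8 = 19.15 d.
q = Δh / Σ(b_i/K_i) = 17.7 / 19.15 = 0.9243 m/day.
In each layer the seepage velocity is v_i = q/n_i, so the layer transit time is t_i = b_i·n_i / q:
  layer 1 (fractured sandstone): t_1 = 10.7 × 0.13 / 0.9243 = 1.505 d
  layer 2 (clean gravel): t_2 = 13.1 × 0.26 / 0.9243 = 3.685 d
  layer 3 (fine sand): t_3 = 8.70 × 0.26 / 0.9243 = 2.447 d
  layer 4 (coarse sand): t_4 = 4.97 × 0.28 / 0.9243 = 1.506 d
Total t = Σ t_i = 9.142 days.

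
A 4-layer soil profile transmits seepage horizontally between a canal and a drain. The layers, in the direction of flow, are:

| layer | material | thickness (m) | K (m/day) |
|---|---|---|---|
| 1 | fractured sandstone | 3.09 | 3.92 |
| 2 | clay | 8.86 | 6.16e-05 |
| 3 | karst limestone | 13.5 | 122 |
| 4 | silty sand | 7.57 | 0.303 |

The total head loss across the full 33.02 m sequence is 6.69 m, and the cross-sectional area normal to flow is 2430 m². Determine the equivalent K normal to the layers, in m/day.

0.000230

Flow is perpendicular to layering, so the layers act in series and the equivalent K is the thickness-weighted harmonic mean.
Total thickness L = 3.09 + 8.86 + 13.5 + 7.57 = 33.02 m.
Σ(b_i/K_i) = 3.09/3.92 + 8.86/6.16e-05 + 13.5/122 + 7.57/0.303 = 1.439e+05 d.
K_eq = L / Σ(b_i/K_i) = 33.02 / 1.439e+05 = 0.0002295 m/day.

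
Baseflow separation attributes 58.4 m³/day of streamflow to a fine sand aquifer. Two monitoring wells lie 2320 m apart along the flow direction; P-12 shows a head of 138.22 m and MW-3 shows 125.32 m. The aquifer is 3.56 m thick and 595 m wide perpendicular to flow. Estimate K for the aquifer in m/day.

Cross-sectional area A = 595 × 3.56 = 2118 m².
Hydraulic gradient i = (138.22 − 125.32) / 2320 = 12.9 / 2320 = 0.005560.
From Q = K·A·i, K = Q / (A·i) = 58.4 / (2118 × 0.005560) = 4.958 m/day.

4.96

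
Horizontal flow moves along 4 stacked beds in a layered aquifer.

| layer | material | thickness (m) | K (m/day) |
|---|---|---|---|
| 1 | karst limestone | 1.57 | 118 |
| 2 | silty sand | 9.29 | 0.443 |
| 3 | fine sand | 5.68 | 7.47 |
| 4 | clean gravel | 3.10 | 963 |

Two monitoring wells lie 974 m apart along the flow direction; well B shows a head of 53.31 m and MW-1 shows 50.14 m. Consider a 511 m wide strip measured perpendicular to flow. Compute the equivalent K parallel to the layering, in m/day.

Flow is parallel to layering, so each bed carries its own Darcy discharge and the transmissivities add.
Σ(K_i·b_i) = 118×1.57 + 0.443×9.29 + 7.47×5.68 + 963×3.10 = 3217 m²/day.
Total thickness b = 19.64 m, so K_eq = Σ(K_i·b_i)/b = 163.8 m/day.

164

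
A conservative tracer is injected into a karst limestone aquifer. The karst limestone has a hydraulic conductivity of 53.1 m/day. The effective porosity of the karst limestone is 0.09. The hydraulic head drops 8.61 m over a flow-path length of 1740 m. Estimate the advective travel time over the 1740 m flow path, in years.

Hydraulic gradient i = Δh / L = 8.61 / 1740 = 0.004948.
Darcy flux q = K · i = 53.10 × 0.004948 = 0.2628 m/day.
Seepage velocity v = q / n_e = 0.2628 / 0.09 = 2.919 m/day.
Travel time t = L / v = 1740 / 2.919 = 596.0 days = 1.632 years.

1.63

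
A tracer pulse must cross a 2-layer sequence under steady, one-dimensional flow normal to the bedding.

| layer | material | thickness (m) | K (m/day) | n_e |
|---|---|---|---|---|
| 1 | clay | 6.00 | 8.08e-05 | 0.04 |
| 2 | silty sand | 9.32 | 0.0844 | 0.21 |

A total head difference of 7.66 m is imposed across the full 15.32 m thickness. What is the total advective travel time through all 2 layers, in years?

With flow normal to the layers, continuity requires the same specific discharge q through every layer.
Σ(b_i/K_i) = 6.00/8.08e-05 + 9.32/0.0844 = 74368 d.
q = Δh / Σ(b_i/K_i) = 7.66 / 74368 = 0.0001030 m/day.
In each layer the seepage velocity is v_i = q/n_i, so the layer transit time is t_i = b_i·n_i / q:
  layer 1 (clay): t_1 = 6.00 × 0.04 / 0.0001030 = 2330 d
  layer 2 (silty sand): t_2 = 9.32 × 0.21 / 0.0001030 = 19002 d
Total t = Σ t_i = 21332 days = 58.40 years.

58.4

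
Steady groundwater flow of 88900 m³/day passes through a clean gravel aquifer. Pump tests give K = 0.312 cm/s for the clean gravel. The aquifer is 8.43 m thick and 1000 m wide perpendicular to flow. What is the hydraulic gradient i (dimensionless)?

Convert K: 0.312 cm/s × 864 = 269.6 m/day.
Cross-sectional area A = 1000 × 8.43 = 8430 m².
From Q = K·A·i, i = Q / (K·A) = 88900 / (269.6 × 8430) = 0.03912.

0.0391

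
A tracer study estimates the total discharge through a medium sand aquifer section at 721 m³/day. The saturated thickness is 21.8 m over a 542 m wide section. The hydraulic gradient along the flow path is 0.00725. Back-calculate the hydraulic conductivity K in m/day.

8.42

Cross-sectional area A = 542 × 21.8 = 11816 m².
Hydraulic gradient i = 0.00725.
From Q = K·A·i, K = Q / (A·i) = 721 / (11816 × 0.007250) = 8.417 m/day.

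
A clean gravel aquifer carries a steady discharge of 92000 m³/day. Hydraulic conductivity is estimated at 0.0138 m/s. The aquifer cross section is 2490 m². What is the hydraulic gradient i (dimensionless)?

0.0310

Convert K: 0.0138 m/s × 86400 = 1192 m/day.
From Q = K·A·i, i = Q / (K·A) = 92000 / (1192 × 2490) = 0.03099.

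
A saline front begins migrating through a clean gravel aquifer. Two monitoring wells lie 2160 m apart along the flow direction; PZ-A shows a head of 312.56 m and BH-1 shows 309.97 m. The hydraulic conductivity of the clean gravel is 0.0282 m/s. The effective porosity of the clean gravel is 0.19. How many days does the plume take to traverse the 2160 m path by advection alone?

140

Convert K: 0.0282 m/s × 86400 = 2436 m/day.
Hydraulic gradient i = (312.56 − 309.97) / 2160 = 2.59 / 2160 = 0.001199.
Darcy flux q = K · i = 2436 × 0.001199 = 2.922 m/day.
Seepage velocity v = q / n_e = 2.922 / 0.19 = 15.38 m/day.
Travel time t = L / v = 2160 / 15.38 = 140.5 days.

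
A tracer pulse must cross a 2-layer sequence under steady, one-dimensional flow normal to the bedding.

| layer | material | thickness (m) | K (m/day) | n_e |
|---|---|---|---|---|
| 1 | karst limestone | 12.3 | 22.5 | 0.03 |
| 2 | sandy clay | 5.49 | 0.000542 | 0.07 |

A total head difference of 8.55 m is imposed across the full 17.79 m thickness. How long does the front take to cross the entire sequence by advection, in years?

2.44

With flow normal to the layers, continuity requires the same specific discharge q through every layer.
Σ(b_i/K_i) = 12.3/22.5 + 5.49/0.000542 = 10130 d.
q = Δh / Σ(b_i/K_i) = 8.55 / 10130 = 0.0008441 m/day.
In each layer the seepage velocity is v_i = q/n_i, so the layer transit time is t_i = b_i·n_i / q:
  layer 1 (karst limestone): t_1 = 12.3 × 0.03 / 0.0008441 = 437.2 d
  layer 2 (sandy clay): t_2 = 5.49 × 0.07 / 0.0008441 = 455.3 d
Total t = Σ t_i = 892.5 days = 2.443 years.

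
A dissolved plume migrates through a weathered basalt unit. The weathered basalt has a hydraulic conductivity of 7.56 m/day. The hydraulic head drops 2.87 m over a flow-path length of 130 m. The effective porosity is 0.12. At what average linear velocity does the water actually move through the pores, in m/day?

1.39

Hydraulic gradient i = Δh / L = 2.87 / 130 = 0.02208.
Darcy flux q = K · i = 7.560 × 0.02208 = 0.1669 m/day.
Seepage velocity v = q / n_e = 0.1669 / 0.12 = 1.391 m/day.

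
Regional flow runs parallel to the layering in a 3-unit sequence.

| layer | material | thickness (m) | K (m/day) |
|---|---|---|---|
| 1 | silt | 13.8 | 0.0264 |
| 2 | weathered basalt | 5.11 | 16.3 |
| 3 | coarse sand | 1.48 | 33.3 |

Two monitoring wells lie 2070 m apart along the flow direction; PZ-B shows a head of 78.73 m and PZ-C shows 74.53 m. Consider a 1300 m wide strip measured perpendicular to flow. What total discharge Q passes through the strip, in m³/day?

Flow is parallel to layering, so each bed carries its own Darcy discharge and the transmissivities add.
Σ(K_i·b_i) = 0.0264×13.8 + 16.3×5.11 + 33.3×1.48 = 132.9 m²/day.
Hydraulic gradient i = (78.73 − 74.53) / 2070 = 4.2 / 2070 = 0.002029.
Q = Σ(K_i·b_i) · W · i = 132.9 × 1300 × 0.002029 = 350.7 m³/day.

351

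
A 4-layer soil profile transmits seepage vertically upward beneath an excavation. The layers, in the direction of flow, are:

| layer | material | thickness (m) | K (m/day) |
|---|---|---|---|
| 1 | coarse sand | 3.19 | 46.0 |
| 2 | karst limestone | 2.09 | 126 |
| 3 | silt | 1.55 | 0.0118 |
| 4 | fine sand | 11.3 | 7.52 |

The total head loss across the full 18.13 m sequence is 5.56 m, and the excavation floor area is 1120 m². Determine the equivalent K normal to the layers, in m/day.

0.136

Flow is perpendicular to layering, so the layers act in series and the equivalent K is the thickness-weighted harmonic mean.
Total thickness L = 3.19 + 2.09 + 1.55 + 11.3 = 18.13 m.
Σ(b_i/K_i) = 3.19/46.0 + 2.09/126 + 1.55/0.0118 + 11.3/7.52 = 132.9 d.
K_eq = L / Σ(b_i/K_i) = 18.13 / 132.9 = 0.1364 m/day.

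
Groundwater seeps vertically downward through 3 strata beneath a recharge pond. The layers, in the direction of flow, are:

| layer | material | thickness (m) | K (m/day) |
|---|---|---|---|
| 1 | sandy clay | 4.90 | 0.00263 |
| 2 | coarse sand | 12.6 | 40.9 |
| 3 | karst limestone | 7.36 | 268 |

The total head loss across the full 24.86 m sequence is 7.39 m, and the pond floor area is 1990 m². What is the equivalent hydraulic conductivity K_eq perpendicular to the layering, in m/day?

0.0133

Flow is perpendicular to layering, so the layers act in series and the equivalent K is the thickness-weighted harmonic mean.
Total thickness L = 4.90 + 12.6 + 7.36 = 24.86 m.
Σ(b_i/K_i) = 4.90/0.00263 + 12.6/40.9 + 7.36/268 = 1863 d.
K_eq = L / Σ(b_i/K_i) = 24.86 / 1863 = 0.01334 m/day.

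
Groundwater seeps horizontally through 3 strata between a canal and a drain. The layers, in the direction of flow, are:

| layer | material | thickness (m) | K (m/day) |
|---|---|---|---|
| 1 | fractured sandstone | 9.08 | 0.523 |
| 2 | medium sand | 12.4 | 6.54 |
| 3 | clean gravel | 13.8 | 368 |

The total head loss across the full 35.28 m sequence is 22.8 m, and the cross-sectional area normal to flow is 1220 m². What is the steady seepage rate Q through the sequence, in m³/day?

1440

Flow is perpendicular to layering, so the layers act in series and the equivalent K is the thickness-weighted harmonic mean.
Total thickness L = 9.08 + 12.4 + 13.8 = 35.28 m.
Σ(b_i/K_i) = 9.08/0.523 + 12.4/6.54 + 13.8/368 = 19.29 d.
K_eq = L / Σ(b_i/K_i) = 35.28 / 19.29 = 1.828 m/day.
Q = K_eq · A · (Δh/L) = 1.828 × 1220 × (22.8/35.28) = 1442 m³/day.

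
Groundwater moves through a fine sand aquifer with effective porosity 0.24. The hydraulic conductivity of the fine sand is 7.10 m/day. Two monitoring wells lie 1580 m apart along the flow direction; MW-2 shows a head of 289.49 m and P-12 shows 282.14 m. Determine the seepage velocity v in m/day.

0.138

Hydraulic gradient i = (289.49 − 282.14) / 1580 = 7.35 / 1580 = 0.004652.
Darcy flux q = K · i = 7.100 × 0.004652 = 0.03303 m/day.
Seepage velocity v = q / n_e = 0.03303 / 0.24 = 0.1376 m/day.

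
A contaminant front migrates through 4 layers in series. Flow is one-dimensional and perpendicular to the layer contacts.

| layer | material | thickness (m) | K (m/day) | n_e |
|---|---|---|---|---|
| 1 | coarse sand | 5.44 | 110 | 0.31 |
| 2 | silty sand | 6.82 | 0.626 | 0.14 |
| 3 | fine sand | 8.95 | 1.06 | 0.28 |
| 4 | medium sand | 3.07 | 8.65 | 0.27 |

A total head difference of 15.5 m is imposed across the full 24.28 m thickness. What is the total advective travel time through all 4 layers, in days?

7.61

With flow normal to the layers, continuity requires the same specific discharge q through every layer.
Σ(b_i/K_i) = 5.44/110 + 6.82/0.626 + 8.95/1.06 + 3.07/8.65 = 19.74 d.
q = Δh / Σ(b_i/K_i) = 15.5 / 19.74 = 0.7851 m/day.
In each layer the seepage velocity is v_i = q/n_i, so the layer transit time is t_i = b_i·n_i / q:
  layer 1 (coarse sand): t_1 = 5.44 × 0.31 / 0.7851 = 2.148 d
  layer 2 (silty sand): t_2 = 6.82 × 0.14 / 0.7851 = 1.216 d
  layer 3 (fine sand): t_3 = 8.95 × 0.28 / 0.7851 = 3.192 d
  layer 4 (medium sand): t_4 = 3.07 × 0.27 / 0.7851 = 1.056 d
Total t = Σ t_i = 7.612 days.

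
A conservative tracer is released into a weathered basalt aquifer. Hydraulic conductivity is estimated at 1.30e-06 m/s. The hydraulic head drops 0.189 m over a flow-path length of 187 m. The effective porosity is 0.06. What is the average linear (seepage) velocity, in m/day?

0.00189

Convert K: 1.30e-06 m/s × 86400 = 0.1123 m/day.
Hydraulic gradient i = Δh / L = 0.189 / 187 = 0.001011.
Darcy flux q = K · i = 0.1123 × 0.001011 = 0.0001135 m/day.
Seepage velocity v = q / n_e = 0.0001135 / 0.06 = 0.001892 m/day.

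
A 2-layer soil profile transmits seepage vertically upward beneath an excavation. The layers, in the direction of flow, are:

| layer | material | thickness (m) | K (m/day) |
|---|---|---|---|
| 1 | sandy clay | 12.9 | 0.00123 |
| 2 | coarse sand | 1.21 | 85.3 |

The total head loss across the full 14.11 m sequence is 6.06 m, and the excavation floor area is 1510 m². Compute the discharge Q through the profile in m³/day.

Flow is perpendicular to layering, so the layers act in series and the equivalent K is the thickness-weighted harmonic mean.
Total thickness L = 12.9 + 1.21 = 14.11 m.
Σ(b_i/K_i) = 12.9/0.00123 + 1.21/85.3 = 10488 d.
K_eq = L / Σ(b_i/K_i) = 14.11 / 10488 = 0.001345 m/day.
Q = K_eq · A · (Δh/L) = 0.001345 × 1510 × (6.06/14.11) = 0.8725 m³/day.

0.872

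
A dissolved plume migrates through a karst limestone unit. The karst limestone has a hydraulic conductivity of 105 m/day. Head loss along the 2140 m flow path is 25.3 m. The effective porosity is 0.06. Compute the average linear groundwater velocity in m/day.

20.7

Hydraulic gradient i = Δh / L = 25.3 / 2140 = 0.01182.
Darcy flux q = K · i = 105.0 × 0.01182 = 1.241 m/day.
Seepage velocity v = q / n_e = 1.241 / 0.06 = 20.69 m/day.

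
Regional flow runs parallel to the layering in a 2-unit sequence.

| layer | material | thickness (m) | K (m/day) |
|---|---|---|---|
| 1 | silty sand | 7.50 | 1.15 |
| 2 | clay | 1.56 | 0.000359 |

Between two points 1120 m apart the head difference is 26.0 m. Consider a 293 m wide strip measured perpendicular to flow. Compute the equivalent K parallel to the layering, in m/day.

0.952

Flow is parallel to layering, so each bed carries its own Darcy discharge and the transmissivities add.
Σ(K_i·b_i) = 1.15×7.50 + 0.000359×1.56 = 8.626 m²/day.
Total thickness b = 9.060 m, so K_eq = Σ(K_i·b_i)/b = 0.9520 m/day.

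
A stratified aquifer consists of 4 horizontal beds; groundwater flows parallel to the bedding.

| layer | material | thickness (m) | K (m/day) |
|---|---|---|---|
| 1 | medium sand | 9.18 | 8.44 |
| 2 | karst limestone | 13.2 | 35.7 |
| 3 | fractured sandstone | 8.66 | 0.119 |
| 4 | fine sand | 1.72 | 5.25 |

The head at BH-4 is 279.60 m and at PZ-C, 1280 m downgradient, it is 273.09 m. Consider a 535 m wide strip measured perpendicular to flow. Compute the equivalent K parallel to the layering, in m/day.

17.1

Flow is parallel to layering, so each bed carries its own Darcy discharge and the transmissivities add.
Σ(K_i·b_i) = 8.44×9.18 + 35.7×13.2 + 0.119×8.66 + 5.25×1.72 = 558.8 m²/day.
Total thickness b = 32.76 m, so K_eq = Σ(K_i·b_i)/b = 17.06 m/day.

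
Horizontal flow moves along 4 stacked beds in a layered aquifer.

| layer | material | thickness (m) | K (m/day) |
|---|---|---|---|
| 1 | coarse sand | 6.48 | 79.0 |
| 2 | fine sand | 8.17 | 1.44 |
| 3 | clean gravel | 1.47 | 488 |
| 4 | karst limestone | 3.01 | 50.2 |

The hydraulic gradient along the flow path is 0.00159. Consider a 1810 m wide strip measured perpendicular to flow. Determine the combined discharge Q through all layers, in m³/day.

Flow is parallel to layering, so each bed carries its own Darcy discharge and the transmissivities add.
Σ(K_i·b_i) = 79.0×6.48 + 1.44×8.17 + 488×1.47 + 50.2×3.01 = 1392 m²/day.
Hydraulic gradient i = 0.00159.
Q = Σ(K_i·b_i) · W · i = 1392 × 1810 × 0.001590 = 4006 m³/day.

4010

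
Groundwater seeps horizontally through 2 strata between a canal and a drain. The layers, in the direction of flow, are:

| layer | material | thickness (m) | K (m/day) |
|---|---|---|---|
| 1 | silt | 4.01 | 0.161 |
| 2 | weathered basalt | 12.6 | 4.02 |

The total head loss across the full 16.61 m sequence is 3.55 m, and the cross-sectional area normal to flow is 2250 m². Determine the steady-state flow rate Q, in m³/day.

285

Flow is perpendicular to layering, so the layers act in series and the equivalent K is the thickness-weighted harmonic mean.
Total thickness L = 4.01 + 12.6 = 16.61 m.
Σ(b_i/K_i) = 4.01/0.161 + 12.6/4.02 = 28.04 d.
K_eq = L / Σ(b_i/K_i) = 16.61 / 28.04 = 0.5923 m/day.
Q = K_eq · A · (Δh/L) = 0.5923 × 2250 × (3.55/16.61) = 284.8 m³/day.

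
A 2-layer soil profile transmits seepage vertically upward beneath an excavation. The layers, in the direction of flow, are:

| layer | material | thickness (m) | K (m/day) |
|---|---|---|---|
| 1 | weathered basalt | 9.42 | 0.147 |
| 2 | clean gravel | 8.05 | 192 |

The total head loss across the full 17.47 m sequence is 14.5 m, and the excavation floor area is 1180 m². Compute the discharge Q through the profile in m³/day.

267

Flow is perpendicular to layering, so the layers act in series and the equivalent K is the thickness-weighted harmonic mean.
Total thickness L = 9.42 + 8.05 = 17.47 m.
Σ(b_i/K_i) = 9.42/0.147 + 8.05/192 = 64.12 d.
K_eq = L / Σ(b_i/K_i) = 17.47 / 64.12 = 0.2724 m/day.
Q = K_eq · A · (Δh/L) = 0.2724 × 1180 × (14.5/17.47) = 266.8 m³/day.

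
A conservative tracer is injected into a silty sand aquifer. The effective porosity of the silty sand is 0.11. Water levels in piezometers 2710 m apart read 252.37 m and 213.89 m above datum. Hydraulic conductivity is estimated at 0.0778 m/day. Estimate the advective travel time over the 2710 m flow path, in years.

Hydraulic gradient i = (252.37 − 213.89) / 2710 = 38.48 / 2710 = 0.01420.
Darcy flux q = K · i = 0.07780 × 0.01420 = 0.001105 m/day.
Seepage velocity v = q / n_e = 0.001105 / 0.11 = 0.01004 m/day.
Travel time t = L / v = 2710 / 0.01004 = 2.698e+05 days = 738.8 years.

739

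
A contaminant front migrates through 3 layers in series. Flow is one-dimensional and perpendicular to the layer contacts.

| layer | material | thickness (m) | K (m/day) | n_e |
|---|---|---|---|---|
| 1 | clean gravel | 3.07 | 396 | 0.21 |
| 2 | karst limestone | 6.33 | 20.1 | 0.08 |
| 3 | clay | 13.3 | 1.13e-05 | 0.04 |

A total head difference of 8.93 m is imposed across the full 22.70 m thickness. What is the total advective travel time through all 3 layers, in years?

With flow normal to the layers, continuity requires the same specific discharge q through every layer.
Σ(b_i/K_i) = 3.07/396 + 6.33/20.1 + 13.3/1.13e-05 = 1.177e+06 d.
q = Δh / Σ(b_i/K_i) = 8.93 / 1.177e+06 = 7.587e-06 m/day.
In each layer the seepage velocity is v_i = q/n_i, so the layer transit time is t_i = b_i·n_i / q:
  layer 1 (clean gravel): t_1 = 3.07 × 0.21 / 7.587e-06 = 84973 d
  layer 2 (karst limestone): t_2 = 6.33 × 0.08 / 7.587e-06 = 66745 d
  layer 3 (clay): t_3 = 13.3 × 0.04 / 7.587e-06 = 70119 d
Total t = Σ t_i = 2.218e+05 days = 607.4 years.

607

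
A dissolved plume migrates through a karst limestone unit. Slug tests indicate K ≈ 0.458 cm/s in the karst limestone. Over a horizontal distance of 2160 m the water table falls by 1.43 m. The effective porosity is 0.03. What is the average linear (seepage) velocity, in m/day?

Convert K: 0.458 cm/s × 864 = 395.7 m/day.
Hydraulic gradient i = Δh / L = 1.43 / 2160 = 0.0006620.
Darcy flux q = K · i = 395.7 × 0.0006620 = 0.2620 m/day.
Seepage velocity v = q / n_e = 0.2620 / 0.03 = 8.733 m/day.

8.73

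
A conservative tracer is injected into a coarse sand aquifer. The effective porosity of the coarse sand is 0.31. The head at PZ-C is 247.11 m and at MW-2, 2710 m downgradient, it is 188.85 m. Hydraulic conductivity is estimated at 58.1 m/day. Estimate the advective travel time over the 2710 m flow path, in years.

1.84

Hydraulic gradient i = (247.11 − 188.85) / 2710 = 58.26 / 2710 = 0.02150.
Darcy flux q = K · i = 58.10 × 0.02150 = 1.249 m/day.
Seepage velocity v = q / n_e = 1.249 / 0.31 = 4.029 m/day.
Travel time t = L / v = 2710 / 4.029 = 672.6 days = 1.841 years.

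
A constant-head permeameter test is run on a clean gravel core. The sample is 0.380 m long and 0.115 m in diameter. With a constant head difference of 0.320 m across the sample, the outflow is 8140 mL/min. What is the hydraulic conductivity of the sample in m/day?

Cross-sectional area A = π·(d/2)² = π × (0.115/2)² = 0.01039 m².
Convert discharge: 8140 mL/min = 0.0001357 m³/s.
Darcy's law rearranged: K = Q·L / (A·Δh) = 0.0001357 × 0.380 / (0.01039 × 0.320) = 0.01551 m/s = 1340 m/day.

1340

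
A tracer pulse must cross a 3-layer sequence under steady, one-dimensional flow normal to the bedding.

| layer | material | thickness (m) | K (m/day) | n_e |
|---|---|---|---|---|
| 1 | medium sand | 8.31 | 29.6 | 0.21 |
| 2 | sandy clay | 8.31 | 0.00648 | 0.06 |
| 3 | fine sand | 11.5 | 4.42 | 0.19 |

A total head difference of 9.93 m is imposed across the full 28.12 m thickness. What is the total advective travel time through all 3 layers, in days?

573

With flow normal to the layers, continuity requires the same specific discharge q through every layer.
Σ(b_i/K_i) = 8.31/29.6 + 8.31/0.00648 + 11.5/4.42 = 1285 d.
q = Δh / Σ(b_i/K_i) = 9.93 / 1285 = 0.007726 m/day.
In each layer the seepage velocity is v_i = q/n_i, so the layer transit time is t_i = b_i·n_i / q:
  layer 1 (medium sand): t_1 = 8.31 × 0.21 / 0.007726 = 225.9 d
  layer 2 (sandy clay): t_2 = 8.31 × 0.06 / 0.007726 = 64.54 d
  layer 3 (fine sand): t_3 = 11.5 × 0.19 / 0.007726 = 282.8 d
Total t = Σ t_i = 573.2 days.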